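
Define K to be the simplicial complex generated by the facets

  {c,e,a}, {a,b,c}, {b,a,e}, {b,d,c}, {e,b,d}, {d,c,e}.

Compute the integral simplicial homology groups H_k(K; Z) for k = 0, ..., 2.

H_0 ≅ Z,  H_1 = 0,  H_2 ≅ Z.

Fix the vertex order a < b < c < d < e and write every simplex with vertices in increasing order. Then dim K = 2 and the simplices of K are:

  0-simplices (5): a, b, c, d, e
  1-simplices (9): ab, ac, ae, bc, bd, be, cd, ce, de
  2-simplices (6): abc, abe, ace, bcd, bde, cde

Hence C_0 ≅ Z^5, C_1 ≅ Z^9, C_2 ≅ Z^6.

The boundary map ∂_1: C_1 → C_0 is given by ∂[p,q] = [q] − [p]. For instance
  ∂bc = c − b.
The resulting 5×9 matrix has rank 4, and its Smith normal form has invariant factors (1,1,1,1).

Boundary ∂_2: C_2 → C_1 sends each 2-simplex [p,q,r] to [q,r] − [p,r] + [p,q]. For instance
  ∂abc = bc − ac + ab,
  ∂abe = be − ae + ab.
This gives a 9×6 integer matrix of rank 5; reducing to Smith normal form yields diagonal entries (1,1,1,1,1).

Computing H_k = (kernel of ∂_k) / (image of ∂_{k+1}):

  H_0: rank C_0 − rank ∂_1 = 5 − 4 = 1, and the invariant factors of ∂_1 are all 1, so H_0 ≅ Z.
  H_1: rank ker ∂_1 − rank ∂_2 = (9 − 4) − 5 = 0, and the invariant factors of ∂_2 are all 1, so H_1 ≅ 0.
  H_2: rank ker ∂_2 − rank ∂_3 = (6 − 5) − 0 = 1, and there is no ∂_3, so H_2 ≅ Z.

(K is a triangulation of the 2-sphere S^2.)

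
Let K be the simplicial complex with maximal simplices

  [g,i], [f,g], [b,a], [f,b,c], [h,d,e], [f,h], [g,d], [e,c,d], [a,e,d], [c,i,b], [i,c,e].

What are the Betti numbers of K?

Fix the vertex order a < b < c < d < e < f < g < h < i and write every simplex with vertices in increasing order. Then dim K = 2 and the simplices of K are:

  0-simplices (9): a, b, c, d, e, f, g, h, i
  1-simplices (18): ab, ad, ae, bc, bf, bi, cd, ce, cf, ci, de, dg, dh, eh, ei, fg, fh, gi
  2-simplices (6): ade, bcf, bci, cde, cei, deh

so the chain groups are C_0 ≅ Z^9, C_1 ≅ Z^18, C_2 ≅ Z^6.

∂_1: C_1 → C_0 maps an edge to its endpoints' difference, ∂[p,q] = q − p.
The 9×18 boundary matrix has rank 8 and Smith normal form diag(1,1,1,1,1,1,1,1).

The boundary map ∂_2: C_2 → C_1 maps a triangle to the signed sum of its edges. For instance
  ∂bcf = cf − bf + bc,
  ∂ade = de − ae + ad.
This gives a 18×6 integer matrix of rank 6; reducing to Smith normal form yields diagonal entries (1,1,1,1,1,1).

Now H_k = ker ∂_k / im ∂_{k+1}, so:

  H_0: rank C_0 − rank ∂_1 = 9 − 8 = 1, and the invariant factors of ∂_1 are all 1, so H_0 ≅ Z.
  H_1: rank ker ∂_1 − rank ∂_2 = (18 − 8) − 6 = 4, and the invariant factors of ∂_2 are all 1, so H_1 ≅ Z^4.
  H_2: rank ker ∂_2 − rank ∂_3 = (6 − 6) − 0 = 0, and there is no ∂_3, so H_2 ≅ 0.

Hence the Betti numbers are b_0 = 1, b_1 = 4, b_2 = 0.

b_0 = 1, b_1 = 4, b_2 = 0.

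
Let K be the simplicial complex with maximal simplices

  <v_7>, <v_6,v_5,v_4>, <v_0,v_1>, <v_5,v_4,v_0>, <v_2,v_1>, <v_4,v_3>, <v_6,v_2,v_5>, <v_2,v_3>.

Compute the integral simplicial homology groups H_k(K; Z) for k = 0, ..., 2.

H_0 = Z^2,  H_1 = Z^2,  H_2 = 0.

Take the total order v_0 < v_1 < v_2 < v_3 < v_4 < v_5 < v_6 < v_7 on the vertex set. Then K (dimension 2) consists of the simplices:

  0-simplices (8): [v_0], [v_1], [v_2], [v_3], [v_4], [v_5], [v_6], [v_7]
  1-simplices (11): [v_0,v_1], [v_0,v_4], [v_0,v_5], [v_1,v_2], [v_2,v_3], [v_2,v_5], [v_2,v_6], [v_3,v_4], [v_4,v_5], [v_4,v_6], [v_5,v_6]
  2-simplices (3): [v_0,v_4,v_5], [v_2,v_5,v_6], [v_4,v_5,v_6]

giving chain groups C_0 ≅ Z^8, C_1 ≅ Z^11, C_2 ≅ Z^3.

∂_1: C_1 → C_0 sends each edge [p,q] (with p < q) to q − p.
The 8×11 boundary matrix has rank 6 and Smith normal form diag(1,1,1,1,1,1).

∂_2: C_2 → C_1 maps a triangle to the signed sum of its edges. For instance
  ∂[v_0,v_4,v_5] = [v_4,v_5] − [v_0,v_5] + [v_0,v_4],
  ∂[v_4,v_5,v_6] = [v_5,v_6] − [v_4,v_6] + [v_4,v_5].
The resulting 11×3 matrix has rank 3, and its Smith normal form has invariant factors (1,1,1).

Reading off H_k = ker ∂_k / im ∂_{k+1}:

  H_0: rank C_0 − rank ∂_1 = 8 − 6 = 2, and the invariant factors of ∂_1 are all 1, so H_0 ≅ Z^2.
  H_1: rank ker ∂_1 − rank ∂_2 = (11 − 6) − 3 = 2, and the invariant factors of ∂_2 are all 1, so H_1 ≅ Z^2.
  H_2: rank ker ∂_2 − rank ∂_3 = (3 − 3) − 0 = 0, and there is no ∂_3, so H_2 ≅ 0.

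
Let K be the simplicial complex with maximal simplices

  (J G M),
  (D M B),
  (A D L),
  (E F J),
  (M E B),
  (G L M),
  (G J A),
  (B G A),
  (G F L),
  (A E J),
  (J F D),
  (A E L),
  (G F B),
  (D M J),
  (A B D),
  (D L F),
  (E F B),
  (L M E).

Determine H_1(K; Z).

H_1 ≅ Z^2.

Fix the vertex order A < B < D < E < F < G < J < L < M and write every simplex with vertices in increasing order. Then dim K = 2 and the simplices of K are:

  0-simplices (9): A, B, D, E, F, G, J, L, M
  1-simplices (27): AB, AD, AE, AG, AJ, AL, BD, BE, BF, BG, BM, DF, DJ, DL, DM, EF, EJ, EL, EM, FG, FJ, FL, GJ, GL, GM, JM, LM
  2-simplices (18): ABD, ABG, ADL, AEJ, AEL, AGJ, BDM, BEF, BEM, BFG, DFJ, DFL, DJM, EFJ, ELM, FGL, GJM, GLM

so the chain groups are C_0 ≅ Z^9, C_1 ≅ Z^27, C_2 ≅ Z^18.

∂_1: C_1 → C_0 maps an edge to its endpoints' difference, ∂[p,q] = q − p. For instance
  ∂AL = L − A.
As a 9×27 matrix over Z this has rank 8, with invariant factors (1,1,1,1,1,1,1,1).

The boundary map ∂_2: C_2 → C_1 sends each 2-simplex [p,q,r] to [q,r] − [p,r] + [p,q]. For instance
  ∂ELM = LM − EM + EL,
  ∂DJM = JM − DM + DJ.
The resulting 27×18 matrix has rank 17, and its Smith normal form has invariant factors (1,1,1,1,1,1,1,1,1,1,1,1,1,1,1,1,1).

From H_k ≅ ker(∂_k) / im(∂_{k+1}) we obtain:

  H_1: rank ker ∂_1 − rank ∂_2 = (27 − 8) − 17 = 2, and the invariant factors of ∂_2 are all 1, so H_1 = Z^2.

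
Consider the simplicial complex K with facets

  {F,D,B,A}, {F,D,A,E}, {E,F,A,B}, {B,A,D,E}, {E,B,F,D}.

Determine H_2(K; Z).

Take the total order A < B < D < E < F on the vertex set. Then K (dimension 3) consists of the simplices:

  0-simplices (5): A, B, D, E, F
  1-simplices (10): AB, AD, AE, AF, BD, BE, BF, DE, DF, EF
  2-simplices (10): ABD, ABE, ABF, ADE, ADF, AEF, BDE, BDF, BEF, DEF
  3-simplices (5): ABDE, ABDF, ABEF, ADEF, BDEF

giving chain groups C_0 ≅ Z^5, C_1 ≅ Z^10, C_2 ≅ Z^10, C_3 ≅ Z^5.

Boundary ∂_1: C_1 → C_0 is given by ∂[p,q] = [q] − [p]. For instance
  ∂BD = D − B.
This gives a 5×10 integer matrix of rank 4; reducing to Smith normal form yields diagonal entries (1,1,1,1).

∂_2: C_2 → C_1 sends each 2-simplex [p,q,r] to [q,r] − [p,r] + [p,q]. For instance
  ∂BDF = DF − BF + BD,
  ∂BEF = EF − BF + BE.
The 10×10 boundary matrix has rank 6 and Smith normal form diag(1,1,1,1,1,1).

∂_3: C_3 → C_2 sends each 3-simplex σ to the alternating sum Σ_i (−1)^i (σ with its i-th vertex removed). For instance
  ∂ABEF = BEF − AEF + ABF − ABE,
  ∂BDEF = DEF − BEF + BDF − BDE.
The 10×5 boundary matrix has rank 4 and Smith normal form diag(1,1,1,1).

Computing H_k = (kernel of ∂_k) / (image of ∂_{k+1}):

  H_2: rank ker ∂_2 − rank ∂_3 = (10 − 6) − 4 = 0, and the invariant factors of ∂_3 are all 1, so H_2 = 0.

(K is a triangulation of the 3-sphere S^3.)

H_2 ≅ 0.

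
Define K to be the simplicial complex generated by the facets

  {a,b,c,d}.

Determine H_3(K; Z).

H_3 ≅ 0.

Take the total order a < b < c < d on the vertex set. Then K (dimension 3) consists of the simplices:

  0-simplices (4): a, b, c, d
  1-simplices (6): ab, ac, ad, bc, bd, cd
  2-simplices (4): abc, abd, acd, bcd
  3-simplices (1): abcd

Hence C_0 ≅ Z^4, C_1 ≅ Z^6, C_2 ≅ Z^4, C_3 ≅ Z^1.

The boundary map ∂_1: C_1 → C_0 maps an edge to its endpoints' difference, ∂[p,q] = q − p.
As a 4×6 matrix over Z this has rank 3, with invariant factors (1,1,1).

Boundary ∂_2: C_2 → C_1 maps a triangle to the signed sum of its edges. For instance
  ∂abc = bc − ac + ab,
  ∂abd = bd − ad + ab.
The 6×4 boundary matrix has rank 3 and Smith normal form diag(1,1,1).

The boundary map ∂_3: C_3 → C_2 sends each 3-simplex σ to the alternating sum Σ_i (−1)^i (σ with its i-th vertex removed). For instance
  ∂abcd = bcd − acd + abd − abc.
The 4×1 boundary matrix has rank 1 and Smith normal form diag(1).

Now H_k = ker ∂_k / im ∂_{k+1}, so:

  H_3: rank ker ∂_3 − rank ∂_4 = (1 − 1) − 0 = 0, and there is no ∂_4, so H_3 = 0.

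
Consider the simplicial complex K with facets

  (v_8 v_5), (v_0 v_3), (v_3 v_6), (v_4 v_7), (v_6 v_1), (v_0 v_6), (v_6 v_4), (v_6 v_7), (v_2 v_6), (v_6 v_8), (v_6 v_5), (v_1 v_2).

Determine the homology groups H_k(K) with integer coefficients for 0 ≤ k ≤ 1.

Take the total order v_0 < v_1 < v_2 < v_3 < v_4 < v_5 < v_6 < v_7 < v_8 on the vertex set. Then K (dimension 1) consists of the simplices:

  0-simplices (9): [v_0], [v_1], [v_2], [v_3], [v_4], [v_5], [v_6], [v_7], [v_8]
  1-simplices (12): [v_0,v_3], [v_0,v_6], [v_1,v_2], [v_1,v_6], [v_2,v_6], [v_3,v_6], [v_4,v_6], [v_4,v_7], [v_5,v_6], [v_5,v_8], [v_6,v_7], [v_6,v_8]

Hence C_0 ≅ Z^9, C_1 ≅ Z^12.

Boundary ∂_1: C_1 → C_0 maps an edge to its endpoints' difference, ∂[p,q] = q − p.
As a 9×12 matrix over Z this has rank 8, with invariant factors (1,1,1,1,1,1,1,1).

Computing H_k = (kernel of ∂_k) / (image of ∂_{k+1}):

  H_0: rank C_0 − rank ∂_1 = 9 − 8 = 1, and the invariant factors of ∂_1 are all 1, so H_0 = Z.
  H_1: rank ker ∂_1 − rank ∂_2 = (12 − 8) − 0 = 4, and there is no ∂_2, so H_1 = Z^4.

(K is a triangulation of a wedge of 4 circles.)

H_0 ≅ Z,  H_1 ≅ Z^4.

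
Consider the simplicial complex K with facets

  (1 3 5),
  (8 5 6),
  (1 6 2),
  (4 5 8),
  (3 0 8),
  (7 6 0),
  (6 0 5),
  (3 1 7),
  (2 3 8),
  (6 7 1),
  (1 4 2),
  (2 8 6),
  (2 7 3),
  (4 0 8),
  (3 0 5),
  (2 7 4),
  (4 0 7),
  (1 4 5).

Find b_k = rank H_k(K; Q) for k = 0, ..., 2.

b_0 = 1, b_1 = 1, b_2 = 0.

We work with the vertex ordering 0 < 1 < 2 < 3 < 4 < 5 < 6 < 7 < 8. The simplices of K, each written with vertices in increasing order, are:

  0-simplices (9): [0], [1], [2], [3], [4], [5], [6], [7], [8]
  1-simplices (27): (27 of them)
  2-simplices (18): [0,3,5], [0,3,8], [0,4,7], [0,4,8], [0,5,6], [0,6,7], [1,2,4], [1,2,6], [1,3,5], [1,3,7], [1,4,5], [1,6,7], [2,3,7], [2,3,8], [2,4,7], [2,6,8], [4,5,8], [5,6,8]

so the chain groups are C_0 ≅ Z^9, C_1 ≅ Z^27, C_2 ≅ Z^18.

The boundary map ∂_1: C_1 → C_0 sends each edge [p,q] (with p < q) to q − p. For instance
  ∂[1,3] = [3] − [1].
This gives a 9×27 integer matrix of rank 8; reducing to Smith normal form yields diagonal entries (1,1,1,1,1,1,1,1).

∂_2: C_2 → C_1 acts by ∂[p,q,r] = [q,r] − [p,r] + [p,q]. For instance
  ∂[1,2,4] = [2,4] − [1,4] + [1,2],
  ∂[1,4,5] = [4,5] − [1,5] + [1,4].
The resulting 27×18 matrix has rank 18, and its Smith normal form has invariant factors (1,1,1,1,1,1,1,1,1,1,1,1,1,1,1,1,1,2).

From H_k ≅ ker(∂_k) / im(∂_{k+1}) we obtain:

  H_0: rank C_0 − rank ∂_1 = 9 − 8 = 1, and the invariant factors of ∂_1 are all 1, so H_0 ≅ Z.
  H_1: rank ker ∂_1 − rank ∂_2 = (27 − 8) − 18 = 1, and ∂_2 has invariant factor 2 > 1, so H_1 ≅ Z × Z/2.
  H_2: rank ker ∂_2 − rank ∂_3 = (18 − 18) − 0 = 0, and there is no ∂_3, so H_2 ≅ 0.

Hence the Betti numbers are b_0 = 1, b_1 = 1, b_2 = 0.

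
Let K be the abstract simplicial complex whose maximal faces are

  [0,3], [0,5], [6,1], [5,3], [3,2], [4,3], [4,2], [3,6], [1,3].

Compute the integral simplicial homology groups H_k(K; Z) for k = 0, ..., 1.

H_0 = Z,  H_1 = Z^3.

Take the total order 0 < 1 < 2 < 3 < 4 < 5 < 6 on the vertex set. Then K (dimension 1) consists of the simplices:

  0-simplices (7): [0], [1], [2], [3], [4], [5], [6]
  1-simplices (9): [0,3], [0,5], [1,3], [1,6], [2,3], [2,4], [3,4], [3,5], [3,6]

Hence C_0 ≅ Z^7, C_1 ≅ Z^9.

Boundary ∂_1: C_1 → C_0 sends each edge [p,q] (with p < q) to q − p. For instance
  ∂[3,4] = [4] − [3].
The resulting 7×9 matrix has rank 6, and its Smith normal form has invariant factors (1,1,1,1,1,1).

Now H_k = ker ∂_k / im ∂_{k+1}, so:

  H_0: rank C_0 − rank ∂_1 = 7 − 6 = 1, and the invariant factors of ∂_1 are all 1, so H_0 = Z.
  H_1: rank ker ∂_1 − rank ∂_2 = (9 − 6) − 0 = 3, and there is no ∂_2, so H_1 = Z^3.

As a check, the Euler characteristic is 7 − 9 = -2, which agrees with 1 − 3 = -2.
(K is a triangulation of a wedge of 3 circles.)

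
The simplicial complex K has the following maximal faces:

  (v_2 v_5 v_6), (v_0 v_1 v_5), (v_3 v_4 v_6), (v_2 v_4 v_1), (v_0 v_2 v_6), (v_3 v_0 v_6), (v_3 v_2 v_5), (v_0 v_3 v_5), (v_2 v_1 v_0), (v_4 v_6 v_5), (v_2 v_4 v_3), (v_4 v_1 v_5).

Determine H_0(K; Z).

H_0 = Z.

Take the total order v_0 < v_1 < v_2 < v_3 < v_4 < v_5 < v_6 on the vertex set. Then K (dimension 2) consists of the simplices:

  0-simplices (7): [v_0], [v_1], [v_2], [v_3], [v_4], [v_5], [v_6]
  1-simplices (18): (18 of them)
  2-simplices (12): (12 of them)

giving chain groups C_0 ≅ Z^7, C_1 ≅ Z^18, C_2 ≅ Z^12.

∂_1: C_1 → C_0 sends each edge [p,q] (with p < q) to q − p.
The resulting 7×18 matrix has rank 6, and its Smith normal form has invariant factors (1,1,1,1,1,1).

∂_2: C_2 → C_1 acts by ∂[p,q,r] = [q,r] − [p,r] + [p,q]. For instance
  ∂[v_1,v_2,v_4] = [v_2,v_4] − [v_1,v_4] + [v_1,v_2],
  ∂[v_0,v_2,v_6] = [v_2,v_6] − [v_0,v_6] + [v_0,v_2].
The resulting 18×12 matrix has rank 12, and its Smith normal form has invariant factors (1,1,1,1,1,1,1,1,1,1,1,2).

Now H_k = ker ∂_k / im ∂_{k+1}, so:

  H_0: rank C_0 − rank ∂_1 = 7 − 6 = 1, and the invariant factors of ∂_1 are all 1, so H_0 = Z.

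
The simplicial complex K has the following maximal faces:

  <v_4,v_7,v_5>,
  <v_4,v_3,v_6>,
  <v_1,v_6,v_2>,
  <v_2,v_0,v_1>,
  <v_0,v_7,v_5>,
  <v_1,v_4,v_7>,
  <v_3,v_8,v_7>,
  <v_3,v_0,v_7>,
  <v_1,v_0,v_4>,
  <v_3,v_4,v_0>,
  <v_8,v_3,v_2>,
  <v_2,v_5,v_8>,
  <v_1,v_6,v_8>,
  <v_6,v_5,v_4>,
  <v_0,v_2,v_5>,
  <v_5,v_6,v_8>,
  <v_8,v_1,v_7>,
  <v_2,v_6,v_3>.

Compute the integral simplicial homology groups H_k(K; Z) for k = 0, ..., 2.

H_0 ≅ Z,  H_1 ≅ Z ⊕ Z/2,  H_2 = 0.

We work with the vertex ordering v_0 < v_1 < v_2 < v_3 < v_4 < v_5 < v_6 < v_7 < v_8. The simplices of K, each written with vertices in increasing order, are:

  0-simplices (9): [v_0], [v_1], [v_2], [v_3], [v_4], [v_5], [v_6], [v_7], [v_8]
  1-simplices (27): (27 of them)
  2-simplices (18): (18 of them)

giving chain groups C_0 ≅ Z^9, C_1 ≅ Z^27, C_2 ≅ Z^18.

The boundary map ∂_1: C_1 → C_0 sends each edge [p,q] (with p < q) to q − p. For instance
  ∂[v_1,v_8] = [v_8] − [v_1].
This gives a 9×27 integer matrix of rank 8; reducing to Smith normal form yields diagonal entries (1,1,1,1,1,1,1,1).

Boundary ∂_2: C_2 → C_1 acts by ∂[p,q,r] = [q,r] − [p,r] + [p,q]. For instance
  ∂[v_1,v_2,v_6] = [v_2,v_6] − [v_1,v_6] + [v_1,v_2],
  ∂[v_1,v_7,v_8] = [v_7,v_8] − [v_1,v_8] + [v_1,v_7].
The 27×18 boundary matrix has rank 18 and Smith normal form diag(1,1,1,1,1,1,1,1,1,1,1,1,1,1,1,1,1,2).

Now H_k = ker ∂_k / im ∂_{k+1}, so:

  H_0: rank C_0 − rank ∂_1 = 9 − 8 = 1, and the invariant factors of ∂_1 are all 1, so H_0 ≅ Z.
  H_1: rank ker ∂_1 − rank ∂_2 = (27 − 8) − 18 = 1, and ∂_2 has invariant factor 2 > 1, so H_1 ≅ Z ⊕ Z/2.
  H_2: rank ker ∂_2 − rank ∂_3 = (18 − 18) − 0 = 0, and there is no ∂_3, so H_2 ≅ 0.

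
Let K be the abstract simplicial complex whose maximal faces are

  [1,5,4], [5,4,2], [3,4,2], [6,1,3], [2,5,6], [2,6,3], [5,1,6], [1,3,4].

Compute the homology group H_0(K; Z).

Order the vertices as 1 < 2 < 3 < 4 < 5 < 6. Listing each simplex with vertices in this order, K has dimension 2 with simplices:

  0-simplices (6): [1], [2], [3], [4], [5], [6]
  1-simplices (12): [1,3], [1,4], [1,5], [1,6], [2,3], [2,4], [2,5], [2,6], [3,4], [3,6], [4,5], [5,6]
  2-simplices (8): [1,3,4], [1,3,6], [1,4,5], [1,5,6], [2,3,4], [2,3,6], [2,4,5], [2,5,6]

giving chain groups C_0 ≅ Z^6, C_1 ≅ Z^12, C_2 ≅ Z^8.

∂_1: C_1 → C_0 sends each edge [p,q] (with p < q) to q − p. For instance
  ∂[2,5] = [5] − [2].
The 6×12 boundary matrix has rank 5 and Smith normal form diag(1,1,1,1,1).

The boundary map ∂_2: C_2 → C_1 maps a triangle to the signed sum of its edges. For instance
  ∂[1,4,5] = [4,5] − [1,5] + [1,4],
  ∂[2,3,4] = [3,4] − [2,4] + [2,3].
The 12×8 boundary matrix has rank 7 and Smith normal form diag(1,1,1,1,1,1,1).

Computing H_k = (kernel of ∂_k) / (image of ∂_{k+1}):

  H_0: rank C_0 − rank ∂_1 = 6 − 5 = 1, and the invariant factors of ∂_1 are all 1, so H_0 = Z.

H_0 = Z.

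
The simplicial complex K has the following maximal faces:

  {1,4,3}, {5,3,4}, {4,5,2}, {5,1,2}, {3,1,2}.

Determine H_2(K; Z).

H_2 ≅ 0.

We work with the vertex ordering 1 < 2 < 3 < 4 < 5. The simplices of K, each written with vertices in increasing order, are:

  0-simplices (5): [1], [2], [3], [4], [5]
  1-simplices (10): [1,2], [1,3], [1,4], [1,5], [2,3], [2,4], [2,5], [3,4], [3,5], [4,5]
  2-simplices (5): [1,2,3], [1,2,5], [1,3,4], [2,4,5], [3,4,5]

so the chain groups are C_0 ≅ Z^5, C_1 ≅ Z^10, C_2 ≅ Z^5.

The boundary map ∂_1: C_1 → C_0 maps an edge to its endpoints' difference, ∂[p,q] = q − p. For instance
  ∂[3,5] = [5] − [3].
The 5×10 boundary matrix has rank 4 and Smith normal form diag(1,1,1,1).

Boundary ∂_2: C_2 → C_1 sends each 2-simplex [p,q,r] to [q,r] − [p,r] + [p,q]. For instance
  ∂[3,4,5] = [4,5] − [3,5] + [3,4],
  ∂[1,3,4] = [3,4] − [1,4] + [1,3].
The 10×5 boundary matrix has rank 5 and Smith normal form diag(1,1,1,1,1).

Now H_k = ker ∂_k / im ∂_{k+1}, so:

  H_2: rank ker ∂_2 − rank ∂_3 = (5 − 5) − 0 = 0, and there is no ∂_3, so H_2 = 0.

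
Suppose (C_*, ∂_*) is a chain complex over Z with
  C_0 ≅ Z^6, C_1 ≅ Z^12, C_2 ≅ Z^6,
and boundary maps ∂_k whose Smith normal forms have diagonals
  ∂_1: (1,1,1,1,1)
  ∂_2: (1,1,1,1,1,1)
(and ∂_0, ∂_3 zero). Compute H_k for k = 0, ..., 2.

H_0: b_0 = 6 − 0 − 5 = 1; torsion from ∂_1 factors > 1: none. So H_0 ≅ Z.
H_1: b_1 = 12 − 5 − 6 = 1; torsion from ∂_2 factors > 1: none. So H_1 ≅ Z.
H_2: b_2 = 6 − 6 − 0 = 0; torsion from ∂_3 factors > 1: none. So H_2 ≅ 0.

H_0 ≅ Z,  H_1 ≅ Z,  H_2 = 0.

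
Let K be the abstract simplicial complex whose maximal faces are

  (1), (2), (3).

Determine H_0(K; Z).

H_0 ≅ Z^3.

Take the total order 1 < 2 < 3 on the vertex set. Then K (dimension 0) consists of the simplices:

  0-simplices (3): [1], [2], [3]

giving chain groups C_0 ≅ Z^3.

From H_k ≅ ker(∂_k) / im(∂_{k+1}) we obtain:

  H_0: rank C_0 − rank ∂_1 = 3 − 0 = 3, and there is no ∂_1, so H_0 = Z^3.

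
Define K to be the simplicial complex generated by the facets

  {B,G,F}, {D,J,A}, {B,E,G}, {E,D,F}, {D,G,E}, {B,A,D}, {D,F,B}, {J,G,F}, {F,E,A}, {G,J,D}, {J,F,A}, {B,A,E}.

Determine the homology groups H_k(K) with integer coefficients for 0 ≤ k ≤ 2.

H_0 ≅ Z,  H_1 ≅ Z/2,  H_2 = 0.

Fix the vertex order A < B < D < E < F < G < J and write every simplex with vertices in increasing order. Then dim K = 2 and the simplices of K are:

  0-simplices (7): A, B, D, E, F, G, J
  1-simplices (18): AB, AD, AE, AF, AJ, BD, BE, BF, BG, DE, DF, DG, DJ, EF, EG, FG, FJ, GJ
  2-simplices (12): ABD, ABE, ADJ, AEF, AFJ, BDF, BEG, BFG, DEF, DEG, DGJ, FGJ

so the chain groups are C_0 ≅ Z^7, C_1 ≅ Z^18, C_2 ≅ Z^12.

The boundary map ∂_1: C_1 → C_0 sends each edge [p,q] (with p < q) to q − p.
The resulting 7×18 matrix has rank 6, and its Smith normal form has invariant factors (1,1,1,1,1,1).

Boundary ∂_2: C_2 → C_1 maps a triangle to the signed sum of its edges. For instance
  ∂BDF = DF − BF + BD,
  ∂AEF = EF − AF + AE.
The resulting 18×12 matrix has rank 12, and its Smith normal form has invariant factors (1,1,1,1,1,1,1,1,1,1,1,2).

Computing H_k = (kernel of ∂_k) / (image of ∂_{k+1}):

  H_0: rank C_0 − rank ∂_1 = 7 − 6 = 1, and the invariant factors of ∂_1 are all 1, so H_0 ≅ Z.
  H_1: rank ker ∂_1 − rank ∂_2 = (18 − 6) − 12 = 0, and ∂_2 has invariant factor 2 > 1, so H_1 ≅ Z/2.
  H_2: rank ker ∂_2 − rank ∂_3 = (12 − 12) − 0 = 0, and there is no ∂_3, so H_2 ≅ 0.

As a check, the Euler characteristic is 7 − 18 + 12 = 1, which agrees with 1 − 0 + 0 = 1.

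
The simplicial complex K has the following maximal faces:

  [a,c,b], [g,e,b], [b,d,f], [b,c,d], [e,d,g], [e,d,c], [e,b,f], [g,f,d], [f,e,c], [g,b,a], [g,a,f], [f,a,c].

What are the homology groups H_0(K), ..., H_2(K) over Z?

Take the total order a < b < c < d < e < f < g on the vertex set. Then K (dimension 2) consists of the simplices:

  0-simplices (7): a, b, c, d, e, f, g
  1-simplices (18): ab, ac, af, ag, bc, bd, be, bf, bg, cd, ce, cf, de, df, dg, ef, eg, fg
  2-simplices (12): abc, abg, acf, afg, bcd, bdf, bef, beg, cde, cef, deg, dfg

so the chain groups are C_0 ≅ Z^7, C_1 ≅ Z^18, C_2 ≅ Z^12.

∂_1: C_1 → C_0 sends each edge [p,q] (with p < q) to q − p.
The resulting 7×18 matrix has rank 6, and its Smith normal form has invariant factors (1,1,1,1,1,1).

∂_2: C_2 → C_1 acts by ∂[p,q,r] = [q,r] − [p,r] + [p,q]. For instance
  ∂beg = eg − bg + be,
  ∂acf = cf − af + ac.
The 18×12 boundary matrix has rank 12 and Smith normal form diag(1,1,1,1,1,1,1,1,1,1,1,2).

Now H_k = ker ∂_k / im ∂_{k+1}, so:

  H_0: rank C_0 − rank ∂_1 = 7 − 6 = 1, and the invariant factors of ∂_1 are all 1, so H_0 = Z.
  H_1: rank ker ∂_1 − rank ∂_2 = (18 − 6) − 12 = 0, and ∂_2 has invariant factor 2 > 1, so H_1 = Z/2.
  H_2: rank ker ∂_2 − rank ∂_3 = (12 − 12) − 0 = 0, and there is no ∂_3, so H_2 = 0.

(K is a triangulation of the real projective plane RP^2.)

H_0 ≅ Z,  H_1 ≅ Z/2,  H_2 = 0.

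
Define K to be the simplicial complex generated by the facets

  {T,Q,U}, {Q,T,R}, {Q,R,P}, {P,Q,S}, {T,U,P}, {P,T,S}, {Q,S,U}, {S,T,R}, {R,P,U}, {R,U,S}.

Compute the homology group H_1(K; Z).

H_1 ≅ Z/2.

Fix the vertex order P < Q < R < S < T < U and write every simplex with vertices in increasing order. Then dim K = 2 and the simplices of K are:

  0-simplices (6): P, Q, R, S, T, U
  1-simplices (15): PQ, PR, PS, PT, PU, QR, QS, QT, QU, RS, RT, RU, ST, SU, TU
  2-simplices (10): PQR, PQS, PRU, PST, PTU, QRT, QSU, QTU, RST, RSU

Hence C_0 ≅ Z^6, C_1 ≅ Z^15, C_2 ≅ Z^10.

∂_1: C_1 → C_0 sends each edge [p,q] (with p < q) to q − p. For instance
  ∂RT = T − R.
As a 6×15 matrix over Z this has rank 5, with invariant factors (1,1,1,1,1).

Boundary ∂_2: C_2 → C_1 acts by ∂[p,q,r] = [q,r] − [p,r] + [p,q]. For instance
  ∂RST = ST − RT + RS,
  ∂PTU = TU − PU + PT.
This gives a 15×10 integer matrix of rank 10; reducing to Smith normal form yields diagonal entries (1,1,1,1,1,1,1,1,1,2).

Now H_k = ker ∂_k / im ∂_{k+1}, so:

  H_1: rank ker ∂_1 − rank ∂_2 = (15 − 5) − 10 = 0, and ∂_2 has invariant factor 2 > 1, so H_1 = Z/2.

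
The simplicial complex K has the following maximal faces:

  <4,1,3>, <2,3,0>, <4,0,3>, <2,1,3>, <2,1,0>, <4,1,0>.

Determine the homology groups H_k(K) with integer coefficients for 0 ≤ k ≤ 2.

H_0 ≅ Z,  H_1 = 0,  H_2 ≅ Z.

Take the total order 0 < 1 < 2 < 3 < 4 on the vertex set. Then K (dimension 2) consists of the simplices:

  0-simplices (5): [0], [1], [2], [3], [4]
  1-simplices (9): [0,1], [0,2], [0,3], [0,4], [1,2], [1,3], [1,4], [2,3], [3,4]
  2-simplices (6): [0,1,2], [0,1,4], [0,2,3], [0,3,4], [1,2,3], [1,3,4]

giving chain groups C_0 ≅ Z^5, C_1 ≅ Z^9, C_2 ≅ Z^6.

∂_1: C_1 → C_0 maps an edge to its endpoints' difference, ∂[p,q] = q − p. For instance
  ∂[2,3] = [3] − [2].
The 5×9 boundary matrix has rank 4 and Smith normal form diag(1,1,1,1).

The boundary map ∂_2: C_2 → C_1 acts by ∂[p,q,r] = [q,r] − [p,r] + [p,q]. For instance
  ∂[1,2,3] = [2,3] − [1,3] + [1,2],
  ∂[0,3,4] = [3,4] − [0,4] + [0,3].
The 9×6 boundary matrix has rank 5 and Smith normal form diag(1,1,1,1,1).

From H_k ≅ ker(∂_k) / im(∂_{k+1}) we obtain:

  H_0: rank C_0 − rank ∂_1 = 5 − 4 = 1, and the invariant factors of ∂_1 are all 1, so H_0 = Z.
  H_1: rank ker ∂_1 − rank ∂_2 = (9 − 4) − 5 = 0, and the invariant factors of ∂_2 are all 1, so H_1 = 0.
  H_2: rank ker ∂_2 − rank ∂_3 = (6 − 5) − 0 = 1, and there is no ∂_3, so H_2 = Z.

As a check, the Euler characteristic is 5 − 9 + 6 = 2, which agrees with 1 − 0 + 1 = 2.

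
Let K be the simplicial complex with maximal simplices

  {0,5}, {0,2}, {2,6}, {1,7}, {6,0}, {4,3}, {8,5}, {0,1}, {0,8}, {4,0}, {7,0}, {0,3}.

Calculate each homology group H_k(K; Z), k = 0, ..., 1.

H_0 = Z,  H_1 = Z^4.

Take the total order 0 < 1 < 2 < 3 < 4 < 5 < 6 < 7 < 8 on the vertex set. Then K (dimension 1) consists of the simplices:

  0-simplices (9): [0], [1], [2], [3], [4], [5], [6], [7], [8]
  1-simplices (12): [0,1], [0,2], [0,3], [0,4], [0,5], [0,6], [0,7], [0,8], [1,7], [2,6], [3,4], [5,8]

so the chain groups are C_0 ≅ Z^9, C_1 ≅ Z^12.

Boundary ∂_1: C_1 → C_0 is given by ∂[p,q] = [q] − [p].
The 9×12 boundary matrix has rank 8 and Smith normal form diag(1,1,1,1,1,1,1,1).

Computing H_k = (kernel of ∂_k) / (image of ∂_{k+1}):

  H_0: rank C_0 − rank ∂_1 = 9 − 8 = 1, and the invariant factors of ∂_1 are all 1, so H_0 ≅ Z.
  H_1: rank ker ∂_1 − rank ∂_2 = (12 − 8) − 0 = 4, and there is no ∂_2, so H_1 ≅ Z^4.

As a check, the Euler characteristic is 9 − 12 = -3, which agrees with 1 − 4 = -3.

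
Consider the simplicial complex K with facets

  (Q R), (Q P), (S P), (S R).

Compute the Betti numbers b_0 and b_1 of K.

Fix the vertex order P < Q < R < S and write every simplex with vertices in increasing order. Then dim K = 1 and the simplices of K are:

  0-simplices (4): P, Q, R, S
  1-simplices (4): PQ, PS, QR, RS

giving chain groups C_0 ≅ Z^4, C_1 ≅ Z^4.

Boundary ∂_1: C_1 → C_0 is given by ∂[p,q] = [q] − [p].
As a 4×4 matrix over Z this has rank 3, with invariant factors (1,1,1).

Computing H_k = (kernel of ∂_k) / (image of ∂_{k+1}):

  H_0: rank C_0 − rank ∂_1 = 4 − 3 = 1, and the invariant factors of ∂_1 are all 1, so H_0 ≅ Z.
  H_1: rank ker ∂_1 − rank ∂_2 = (4 − 3) − 0 = 1, and there is no ∂_2, so H_1 ≅ Z.

Hence the Betti numbers are b_0 = 1, b_1 = 1.

b_0 = 1, b_1 = 1.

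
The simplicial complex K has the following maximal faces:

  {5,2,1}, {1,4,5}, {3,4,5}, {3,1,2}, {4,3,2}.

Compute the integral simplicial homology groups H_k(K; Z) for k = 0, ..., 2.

Order the vertices as 1 < 2 < 3 < 4 < 5. Listing each simplex with vertices in this order, K has dimension 2 with simplices:

  0-simplices (5): [1], [2], [3], [4], [5]
  1-simplices (10): [1,2], [1,3], [1,4], [1,5], [2,3], [2,4], [2,5], [3,4], [3,5], [4,5]
  2-simplices (5): [1,2,3], [1,2,5], [1,4,5], [2,3,4], [3,4,5]

giving chain groups C_0 ≅ Z^5, C_1 ≅ Z^10, C_2 ≅ Z^5.

Boundary ∂_1: C_1 → C_0 sends each edge [p,q] (with p < q) to q − p.
The resulting 5×10 matrix has rank 4, and its Smith normal form has invariant factors (1,1,1,1).

The boundary map ∂_2: C_2 → C_1 sends each 2-simplex [p,q,r] to [q,r] − [p,r] + [p,q]. For instance
  ∂[1,4,5] = [4,5] − [1,5] + [1,4],
  ∂[2,3,4] = [3,4] − [2,4] + [2,3].
The resulting 10×5 matrix has rank 5, and its Smith normal form has invariant factors (1,1,1,1,1).

Now H_k = ker ∂_k / im ∂_{k+1}, so:

  H_0: rank C_0 − rank ∂_1 = 5 − 4 = 1, and the invariant factors of ∂_1 are all 1, so H_0 ≅ Z.
  H_1: rank ker ∂_1 − rank ∂_2 = (10 − 4) − 5 = 1, and the invariant factors of ∂_2 are all 1, so H_1 ≅ Z.
  H_2: rank ker ∂_2 − rank ∂_3 = (5 − 5) − 0 = 0, and there is no ∂_3, so H_2 ≅ 0.

(K is a triangulation of the Möbius band.)

H_0 = Z,  H_1 = Z,  H_2 = 0.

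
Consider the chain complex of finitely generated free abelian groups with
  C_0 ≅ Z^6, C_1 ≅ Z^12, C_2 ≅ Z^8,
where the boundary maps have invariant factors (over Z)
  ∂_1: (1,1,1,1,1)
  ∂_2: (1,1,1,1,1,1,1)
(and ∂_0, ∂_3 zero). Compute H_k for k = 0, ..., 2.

H_0 ≅ Z,  H_1 = 0,  H_2 ≅ Z.

H_0: b_0 = 6 − 0 − 5 = 1; torsion from ∂_1 factors > 1: none. So H_0 ≅ Z.
H_1: b_1 = 12 − 5 − 7 = 0; torsion from ∂_2 factors > 1: none. So H_1 ≅ 0.
H_2: b_2 = 8 − 7 − 0 = 1; torsion from ∂_3 factors > 1: none. So H_2 ≅ Z.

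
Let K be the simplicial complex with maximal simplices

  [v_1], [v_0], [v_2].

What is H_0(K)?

H_0 ≅ Z^3.

Order the vertices as v_0 < v_1 < v_2. Listing each simplex with vertices in this order, K has dimension 0 with simplices:

  0-simplices (3): [v_0], [v_1], [v_2]

so the chain groups are C_0 ≅ Z^3.

Reading off H_k = ker ∂_k / im ∂_{k+1}:

  H_0: rank C_0 − rank ∂_1 = 3 − 0 = 3, and there is no ∂_1, so H_0 ≅ Z^3.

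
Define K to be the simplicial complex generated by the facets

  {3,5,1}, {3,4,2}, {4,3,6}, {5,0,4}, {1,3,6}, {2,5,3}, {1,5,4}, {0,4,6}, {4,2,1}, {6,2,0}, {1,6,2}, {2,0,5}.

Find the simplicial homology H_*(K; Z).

We work with the vertex ordering 0 < 1 < 2 < 3 < 4 < 5 < 6. The simplices of K, each written with vertices in increasing order, are:

  0-simplices (7): [0], [1], [2], [3], [4], [5], [6]
  1-simplices (18): [0,2], [0,4], [0,5], [0,6], [1,2], [1,3], [1,4], [1,5], [1,6], [2,3], [2,4], [2,5], [2,6], [3,4], [3,5], [3,6], [4,5], [4,6]
  2-simplices (12): [0,2,5], [0,2,6], [0,4,5], [0,4,6], [1,2,4], [1,2,6], [1,3,5], [1,3,6], [1,4,5], [2,3,4], [2,3,5], [3,4,6]

so the chain groups are C_0 ≅ Z^7, C_1 ≅ Z^18, C_2 ≅ Z^12.

The boundary map ∂_1: C_1 → C_0 maps an edge to its endpoints' difference, ∂[p,q] = q − p.
This gives a 7×18 integer matrix of rank 6; reducing to Smith normal form yields diagonal entries (1,1,1,1,1,1).

The boundary map ∂_2: C_2 → C_1 acts by ∂[p,q,r] = [q,r] − [p,r] + [p,q]. For instance
  ∂[0,2,6] = [2,6] − [0,6] + [0,2],
  ∂[2,3,4] = [3,4] − [2,4] + [2,3].
The 18×12 boundary matrix has rank 12 and Smith normal form diag(1,1,1,1,1,1,1,1,1,1,1,2).

Now H_k = ker ∂_k / im ∂_{k+1}, so:

  H_0: rank C_0 − rank ∂_1 = 7 − 6 = 1, and the invariant factors of ∂_1 are all 1, so H_0 = Z.
  H_1: rank ker ∂_1 − rank ∂_2 = (18 − 6) − 12 = 0, and ∂_2 has invariant factor 2 > 1, so H_1 = Z/2.
  H_2: rank ker ∂_2 − rank ∂_3 = (12 − 12) − 0 = 0, and there is no ∂_3, so H_2 = 0.

(K is a triangulation of the real projective plane RP^2.)

H_0 = Z,  H_1 = Z/2,  H_2 = 0.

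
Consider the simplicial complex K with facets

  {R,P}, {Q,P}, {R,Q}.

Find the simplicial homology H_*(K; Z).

H_0 = Z,  H_1 = Z.

Order the vertices as P < Q < R. Listing each simplex with vertices in this order, K has dimension 1 with simplices:

  0-simplices (3): P, Q, R
  1-simplices (3): PQ, PR, QR

so the chain groups are C_0 ≅ Z^3, C_1 ≅ Z^3.

Boundary ∂_1: C_1 → C_0 sends each edge [p,q] (with p < q) to q − p. For instance
  ∂PQ = Q − P.
As a 3×3 matrix over Z this has rank 2, with invariant factors (1,1).

Now H_k = ker ∂_k / im ∂_{k+1}, so:

  H_0: rank C_0 − rank ∂_1 = 3 − 2 = 1, and the invariant factors of ∂_1 are all 1, so H_0 ≅ Z.
  H_1: rank ker ∂_1 − rank ∂_2 = (3 − 2) − 0 = 1, and there is no ∂_2, so H_1 ≅ Z.

As a check, the Euler characteristic is 3 − 3 = 0, which agrees with 1 − 1 = 0.
(K is a triangulation of the circle S^1.)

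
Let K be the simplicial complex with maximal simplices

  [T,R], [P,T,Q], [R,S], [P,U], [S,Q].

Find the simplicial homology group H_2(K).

We work with the vertex ordering P < Q < R < S < T < U. The simplices of K, each written with vertices in increasing order, are:

  0-simplices (6): P, Q, R, S, T, U
  1-simplices (7): PQ, PT, PU, QS, QT, RS, RT
  2-simplices (1): PQT

giving chain groups C_0 ≅ Z^6, C_1 ≅ Z^7, C_2 ≅ Z^1.

Boundary ∂_1: C_1 → C_0 sends each edge [p,q] (with p < q) to q − p.
The resulting 6×7 matrix has rank 5, and its Smith normal form has invariant factors (1,1,1,1,1).

∂_2: C_2 → C_1 acts by ∂[p,q,r] = [q,r] − [p,r] + [p,q]. For instance
  ∂PQT = QT − PT + PQ.
The 7×1 boundary matrix has rank 1 and Smith normal form diag(1).

Now H_k = ker ∂_k / im ∂_{k+1}, so:

  H_2: rank ker ∂_2 − rank ∂_3 = (1 − 1) − 0 = 0, and there is no ∂_3, so H_2 ≅ 0.

H_2 ≅ 0.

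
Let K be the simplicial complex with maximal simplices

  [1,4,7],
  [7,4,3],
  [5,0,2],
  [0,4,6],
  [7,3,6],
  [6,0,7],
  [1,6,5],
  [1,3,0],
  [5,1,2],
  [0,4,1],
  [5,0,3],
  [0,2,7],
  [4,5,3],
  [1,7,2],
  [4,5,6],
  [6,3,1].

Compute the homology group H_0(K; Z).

Take the total order 0 < 1 < 2 < 3 < 4 < 5 < 6 < 7 on the vertex set. Then K (dimension 2) consists of the simplices:

  0-simplices (8): [0], [1], [2], [3], [4], [5], [6], [7]
  1-simplices (24): (24 of them)
  2-simplices (16): [0,1,3], [0,1,4], [0,2,5], [0,2,7], [0,3,5], [0,4,6], [0,6,7], [1,2,5], [1,2,7], [1,3,6], [1,4,7], [1,5,6], [3,4,5], [3,4,7], [3,6,7], [4,5,6]

giving chain groups C_0 ≅ Z^8, C_1 ≅ Z^24, C_2 ≅ Z^16.

The boundary map ∂_1: C_1 → C_0 sends each edge [p,q] (with p < q) to q − p. For instance
  ∂[0,3] = [3] − [0].
The 8×24 boundary matrix has rank 7 and Smith normal form diag(1,1,1,1,1,1,1).

Boundary ∂_2: C_2 → C_1 maps a triangle to the signed sum of its edges. For instance
  ∂[1,2,5] = [2,5] − [1,5] + [1,2],
  ∂[0,6,7] = [6,7] − [0,7] + [0,6].
The 24×16 boundary matrix has rank 15 and Smith normal form diag(1,1,1,1,1,1,1,1,1,1,1,1,1,1,1).

Reading off H_k = ker ∂_k / im ∂_{k+1}:

  H_0: rank C_0 − rank ∂_1 = 8 − 7 = 1, and the invariant factors of ∂_1 are all 1, so H_0 ≅ Z.

H_0 ≅ Z.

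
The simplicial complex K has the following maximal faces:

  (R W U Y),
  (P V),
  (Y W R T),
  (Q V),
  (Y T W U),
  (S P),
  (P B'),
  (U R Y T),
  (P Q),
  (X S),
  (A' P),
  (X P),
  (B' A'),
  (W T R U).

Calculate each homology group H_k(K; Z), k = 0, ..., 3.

Fix the vertex order P < Q < R < S < T < U < V < W < X < Y < A' < B' and write every simplex with vertices in increasing order. Then dim K = 3 and the simplices of K are:

  0-simplices (12): [P], [Q], [R], [S], [T], [U], [V], [W], [X], [Y], [A'], [B']
  1-simplices (19): [P,Q], [P,S], [P,V], [P,X], [P,A'], [P,B'], [Q,V], [R,T], [R,U], [R,W], [R,Y], [S,X], [T,U], [T,W], [T,Y], [U,W], [U,Y], [W,Y], [A',B']
  2-simplices (10): [R,T,U], [R,T,W], [R,T,Y], [R,U,W], [R,U,Y], [R,W,Y], [T,U,W], [T,U,Y], [T,W,Y], [U,W,Y]
  3-simplices (5): [R,T,U,W], [R,T,U,Y], [R,T,W,Y], [R,U,W,Y], [T,U,W,Y]

Hence C_0 ≅ Z^12, C_1 ≅ Z^19, C_2 ≅ Z^10, C_3 ≅ Z^5.

The boundary map ∂_1: C_1 → C_0 sends each edge [p,q] (with p < q) to q − p. For instance
  ∂[P,A'] = [A'] − [P].
The resulting 12×19 matrix has rank 10, and its Smith normal form has invariant factors (1,1,1,1,1,1,1,1,1,1).

The boundary map ∂_2: C_2 → C_1 sends each 2-simplex [p,q,r] to [q,r] − [p,r] + [p,q]. For instance
  ∂[R,U,Y] = [U,Y] − [R,Y] + [R,U],
  ∂[T,U,W] = [U,W] − [T,W] + [T,U].
This gives a 19×10 integer matrix of rank 6; reducing to Smith normal form yields diagonal entries (1,1,1,1,1,1).

∂_3: C_3 → C_2 sends each 3-simplex σ to the alternating sum Σ_i (−1)^i (σ with its i-th vertex removed). For instance
  ∂[R,T,U,Y] = [T,U,Y] − [R,U,Y] + [R,T,Y] − [R,T,U],
  ∂[R,T,W,Y] = [T,W,Y] − [R,W,Y] + [R,T,Y] − [R,T,W].
The resulting 10×5 matrix has rank 4, and its Smith normal form has invariant factors (1,1,1,1).

Computing H_k = (kernel of ∂_k) / (image of ∂_{k+1}):

  H_0: rank C_0 − rank ∂_1 = 12 − 10 = 2, and the invariant factors of ∂_1 are all 1, so H_0 = Z^2.
  H_1: rank ker ∂_1 − rank ∂_2 = (19 − 10) − 6 = 3, and the invariant factors of ∂_2 are all 1, so H_1 = Z^3.
  H_2: rank ker ∂_2 − rank ∂_3 = (10 − 6) − 4 = 0, and the invariant factors of ∂_3 are all 1, so H_2 = 0.
  H_3: rank ker ∂_3 − rank ∂_4 = (5 − 4) − 0 = 1, and there is no ∂_4, so H_3 = Z.

H_0 ≅ Z^2,  H_1 ≅ Z^3,  H_2 = 0,  H_3 ≅ Z.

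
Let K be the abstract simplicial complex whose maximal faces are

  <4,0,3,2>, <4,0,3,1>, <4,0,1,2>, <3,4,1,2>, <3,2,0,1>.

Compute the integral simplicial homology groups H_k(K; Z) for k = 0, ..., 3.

Fix the vertex order 0 < 1 < 2 < 3 < 4 and write every simplex with vertices in increasing order. Then dim K = 3 and the simplices of K are:

  0-simplices (5): [0], [1], [2], [3], [4]
  1-simplices (10): [0,1], [0,2], [0,3], [0,4], [1,2], [1,3], [1,4], [2,3], [2,4], [3,4]
  2-simplices (10): [0,1,2], [0,1,3], [0,1,4], [0,2,3], [0,2,4], [0,3,4], [1,2,3], [1,2,4], [1,3,4], [2,3,4]
  3-simplices (5): [0,1,2,3], [0,1,2,4], [0,1,3,4], [0,2,3,4], [1,2,3,4]

so the chain groups are C_0 ≅ Z^5, C_1 ≅ Z^10, C_2 ≅ Z^10, C_3 ≅ Z^5.

The boundary map ∂_1: C_1 → C_0 maps an edge to its endpoints' difference, ∂[p,q] = q − p. For instance
  ∂[0,4] = [4] − [0].
The 5×10 boundary matrix has rank 4 and Smith normal form diag(1,1,1,1).

The boundary map ∂_2: C_2 → C_1 maps a triangle to the signed sum of its edges. For instance
  ∂[1,2,3] = [2,3] − [1,3] + [1,2],
  ∂[2,3,4] = [3,4] − [2,4] + [2,3].
The 10×10 boundary matrix has rank 6 and Smith normal form diag(1,1,1,1,1,1).

∂_3: C_3 → C_2 sends each 3-simplex σ to the alternating sum Σ_i (−1)^i (σ with its i-th vertex removed). For instance
  ∂[0,1,2,3] = [1,2,3] − [0,2,3] + [0,1,3] − [0,1,2],
  ∂[0,2,3,4] = [2,3,4] − [0,3,4] + [0,2,4] − [0,2,3].
The 10×5 boundary matrix has rank 4 and Smith normal form diag(1,1,1,1).

Computing H_k = (kernel of ∂_k) / (image of ∂_{k+1}):

  H_0: rank C_0 − rank ∂_1 = 5 − 4 = 1, and the invariant factors of ∂_1 are all 1, so H_0 ≅ Z.
  H_1: rank ker ∂_1 − rank ∂_2 = (10 − 4) − 6 = 0, and the invariant factors of ∂_2 are all 1, so H_1 ≅ 0.
  H_2: rank ker ∂_2 − rank ∂_3 = (10 − 6) − 4 = 0, and the invariant factors of ∂_3 are all 1, so H_2 ≅ 0.
  H_3: rank ker ∂_3 − rank ∂_4 = (5 − 4) − 0 = 1, and there is no ∂_4, so H_3 ≅ Z.

(K is a triangulation of the 3-sphere S^3.)

H_0 = Z,  H_1 = 0,  H_2 = 0,  H_3 = Z.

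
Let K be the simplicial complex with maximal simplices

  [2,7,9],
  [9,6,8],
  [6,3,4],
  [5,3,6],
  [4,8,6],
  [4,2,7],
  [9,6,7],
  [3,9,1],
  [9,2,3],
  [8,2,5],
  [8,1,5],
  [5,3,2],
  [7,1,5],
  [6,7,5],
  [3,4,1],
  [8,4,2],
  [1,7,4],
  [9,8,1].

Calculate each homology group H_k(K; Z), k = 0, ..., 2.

K has 9 vertices, 27 edges, 18 triangles.
rank ∂_0 = 0, rank ∂_1 = 8 ⇒ b_0 = 9 − 0 − 8 = 1; all invariant factors of ∂_1 are 1 so no torsion. So H_0 ≅ Z.
rank ∂_1 = 8, rank ∂_2 = 17 ⇒ b_1 = 27 − 8 − 17 = 2; all invariant factors of ∂_2 are 1 so no torsion. So H_1 ≅ Z^2.
rank ∂_2 = 17, rank ∂_3 = 0 ⇒ b_2 = 18 − 17 − 0 = 1. So H_2 ≅ Z.

H_0 ≅ Z,  H_1 ≅ Z^2,  H_2 ≅ Z.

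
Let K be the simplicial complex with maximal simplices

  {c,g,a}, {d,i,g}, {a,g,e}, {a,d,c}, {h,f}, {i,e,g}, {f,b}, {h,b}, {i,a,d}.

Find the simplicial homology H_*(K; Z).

H_0 = Z^2,  H_1 = Z^2,  H_2 = 0.

Take the total order a < b < c < d < e < f < g < h < i on the vertex set. Then K (dimension 2) consists of the simplices:

  0-simplices (9): a, b, c, d, e, f, g, h, i
  1-simplices (15): ac, ad, ae, ag, ai, bf, bh, cd, cg, dg, di, eg, ei, fh, gi
  2-simplices (6): acd, acg, adi, aeg, dgi, egi

so the chain groups are C_0 ≅ Z^9, C_1 ≅ Z^15, C_2 ≅ Z^6.

∂_1: C_1 → C_0 sends each edge [p,q] (with p < q) to q − p. For instance
  ∂bh = h − b.
The 9×15 boundary matrix has rank 7 and Smith normal form diag(1,1,1,1,1,1,1).

∂_2: C_2 → C_1 acts by ∂[p,q,r] = [q,r] − [p,r] + [p,q]. For instance
  ∂aeg = eg − ag + ae,
  ∂acg = cg − ag + ac.
As a 15×6 matrix over Z this has rank 6, with invariant factors (1,1,1,1,1,1).

Reading off H_k = ker ∂_k / im ∂_{k+1}:

  H_0: rank C_0 − rank ∂_1 = 9 − 7 = 2, and the invariant factors of ∂_1 are all 1, so H_0 ≅ Z^2.
  H_1: rank ker ∂_1 − rank ∂_2 = (15 − 7) − 6 = 2, and the invariant factors of ∂_2 are all 1, so H_1 ≅ Z^2.
  H_2: rank ker ∂_2 − rank ∂_3 = (6 − 6) − 0 = 0, and there is no ∂_3, so H_2 ≅ 0.

As a check, the Euler characteristic is 9 − 15 + 6 = 0, which agrees with 2 − 2 + 0 = 0.
(K is a triangulation of the disjoint union of the circle S^1 and the cylinder S^1 x I.)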